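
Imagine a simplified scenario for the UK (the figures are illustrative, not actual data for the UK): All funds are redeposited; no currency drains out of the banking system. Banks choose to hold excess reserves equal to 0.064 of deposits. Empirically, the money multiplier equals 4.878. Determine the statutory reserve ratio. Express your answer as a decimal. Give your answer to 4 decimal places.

0.1410

Using m = 4.878. Since m = (1 + c)/(c + rr + e), the denominator satisfies c + rr + e = (1 + c)/m = (1 + 0) / 4.878 ≈ 0.205002.
With c = 0 and e = 0.064, the statutory reserve ratio is 0.205002 − 0 − 0.064 = 0.141002.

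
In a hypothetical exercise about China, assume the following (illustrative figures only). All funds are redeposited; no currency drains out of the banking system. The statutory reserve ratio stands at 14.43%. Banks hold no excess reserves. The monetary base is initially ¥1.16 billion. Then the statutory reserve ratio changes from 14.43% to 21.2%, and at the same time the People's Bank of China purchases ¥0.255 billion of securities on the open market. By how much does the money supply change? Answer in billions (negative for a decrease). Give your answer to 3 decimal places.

Before: m₁ = 1 / (0.1443) ≈ 6.93001, MB₁ = 1.16, so M₁ = 6.93001 × 1.16 ≈ 8.0388 billion.
After: m₂ = 1 / (0.212) ≈ 4.71698, MB₂ = 1.16 + 0.255 = 1.415, so M₂ = 4.71698 × 1.415 ≈ 6.6745 billion.
ΔM = M₂ − M₁ = 6.6745 − 8.0388 = -1.3643 billion.

-1.364 billion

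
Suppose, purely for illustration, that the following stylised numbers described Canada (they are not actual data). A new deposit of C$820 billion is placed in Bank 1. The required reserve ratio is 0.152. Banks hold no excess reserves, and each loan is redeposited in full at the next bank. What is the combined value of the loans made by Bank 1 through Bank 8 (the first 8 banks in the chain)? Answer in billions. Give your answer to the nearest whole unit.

Bank i lends (1 − rr)^i of the original deposit: Bank 1 lends 820·0.8480 = 695.3600, Bank 2 lends 820·0.8480² ≈ 589.6653, and so on.
Summing a geometric series: total = 820·[0.8480·(1 − 0.8480^8) / (1 − 0.8480)] ≈ 3351.4370 billion.

C$3351 billion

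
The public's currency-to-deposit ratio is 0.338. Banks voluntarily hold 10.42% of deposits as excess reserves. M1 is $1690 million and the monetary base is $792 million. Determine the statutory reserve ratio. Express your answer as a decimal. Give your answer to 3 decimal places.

0.185

Using m = M/MB = 1690/792 ≈ 2.133838. Since m = (1 + c)/(c + rr + e), the denominator satisfies c + rr + e = (1 + c)/m = (1 + 0.338) / 2.133838 ≈ 0.627039.
With c = 0.338 and e = 0.1042, the statutory reserve ratio is 0.627039 − 0.338 − 0.1042 = 0.184839.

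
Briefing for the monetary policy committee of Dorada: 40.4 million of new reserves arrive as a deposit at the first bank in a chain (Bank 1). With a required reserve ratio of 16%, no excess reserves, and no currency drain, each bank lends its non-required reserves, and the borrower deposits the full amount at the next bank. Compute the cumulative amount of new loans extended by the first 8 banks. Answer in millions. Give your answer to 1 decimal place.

Bank i lends (1 − rr)^i of the original deposit: Bank 1 lends 40.4·0.8400 = 33.9360, Bank 2 lends 40.4·0.8400² ≈ 28.5062, and so on.
Summing a geometric series: total = 40.4·[0.8400·(1 − 0.8400^8) / (1 − 0.8400)] ≈ 159.5255 million.

159.5 million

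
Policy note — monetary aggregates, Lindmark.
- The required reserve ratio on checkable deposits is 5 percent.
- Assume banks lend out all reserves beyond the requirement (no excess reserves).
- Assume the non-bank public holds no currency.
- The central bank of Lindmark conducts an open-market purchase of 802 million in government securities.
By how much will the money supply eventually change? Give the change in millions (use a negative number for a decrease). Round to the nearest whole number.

The simple money multiplier is m = 1/rr = 1/0.05 = 20.
An open-market purchase increases the monetary base by 802 million, so ΔM = m × ΔMB = 20 × 802 = 16040 million.

16040 million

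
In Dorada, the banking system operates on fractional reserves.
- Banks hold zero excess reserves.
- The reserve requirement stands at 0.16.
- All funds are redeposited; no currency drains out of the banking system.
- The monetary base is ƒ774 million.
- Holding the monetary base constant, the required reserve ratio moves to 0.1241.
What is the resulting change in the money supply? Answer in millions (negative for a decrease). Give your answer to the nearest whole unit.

Initially m₁ = 1 / (0.16) = 6.25, so M₁ = 6.25 × 774 = 4837.5 million.
After the change m₂ = 1 / (0.1241) ≈ 8.0580, so M₂ = 8.0580 × 774 = 6236.892 million.
ΔM = M₂ − M₁ = 6236.892 − 4837.5 = 1399.392 million.

ƒ1399 million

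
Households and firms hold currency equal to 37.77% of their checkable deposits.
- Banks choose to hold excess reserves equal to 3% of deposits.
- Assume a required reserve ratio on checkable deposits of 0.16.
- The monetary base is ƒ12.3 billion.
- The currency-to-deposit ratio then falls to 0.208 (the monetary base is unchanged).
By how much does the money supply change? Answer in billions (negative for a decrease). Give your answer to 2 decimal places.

ƒ7.48 billion

Initially m₁ = (1 + 0.3777) / (0.16 + 0.03 + 0.3777) ≈ 2.42681, so M₁ = 2.42681 × 12.3 ≈ 29.8498 billion.
After the change m₂ = (1 + 0.208) / (0.16 + 0.03 + 0.208) ≈ 3.03518, so M₂ = 3.03518 × 12.3 ≈ 37.3327 billion.
ΔM = M₂ − M₁ = 37.3327 − 29.8498 = 7.4829 billion.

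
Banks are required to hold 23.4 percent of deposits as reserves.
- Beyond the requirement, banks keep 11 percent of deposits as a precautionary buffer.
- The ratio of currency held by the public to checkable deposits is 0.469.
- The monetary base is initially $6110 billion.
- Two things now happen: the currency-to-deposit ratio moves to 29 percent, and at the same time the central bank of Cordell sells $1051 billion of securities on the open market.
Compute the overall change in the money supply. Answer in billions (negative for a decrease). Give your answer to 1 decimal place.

Before: m₁ = (1 + 0.469) / (0.234 + 0.11 + 0.469) ≈ 1.806888, MB₁ = 6110, so M₁ = 1.806888 × 6110 ≈ 11040.0857 billion.
After: m₂ = (1 + 0.29) / (0.234 + 0.11 + 0.29) ≈ 2.034700, MB₂ = 6110 − 1051 = 5059, so M₂ = 2.034700 × 5059 = 10293.5473 billion.
ΔM = M₂ − M₁ = 10293.5473 − 11040.0857 = -746.5384 billion.

-746.5 billion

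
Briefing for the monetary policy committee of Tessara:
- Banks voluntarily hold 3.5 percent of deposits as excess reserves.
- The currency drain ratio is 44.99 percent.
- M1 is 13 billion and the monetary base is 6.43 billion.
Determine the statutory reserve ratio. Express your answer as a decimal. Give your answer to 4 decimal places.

0.2322

Using m = M/MB = 13/6.43 ≈ 2.021773. Since m = (1 + c)/(c + rr + e), the denominator satisfies c + rr + e = (1 + c)/m = (1 + 0.4499) / 2.021773 ≈ 0.717143.
With c = 0.4499 and e = 0.035, the statutory reserve ratio is 0.717143 − 0.4499 − 0.035 = 0.232243.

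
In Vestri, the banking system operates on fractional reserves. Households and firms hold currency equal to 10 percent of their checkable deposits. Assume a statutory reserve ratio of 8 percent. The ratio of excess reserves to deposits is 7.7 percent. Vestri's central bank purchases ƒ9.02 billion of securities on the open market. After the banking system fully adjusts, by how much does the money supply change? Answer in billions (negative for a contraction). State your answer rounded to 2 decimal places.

ƒ38.61 billion

The money multiplier is m = (1 + c) / (rr + e + c) = (1 + 0.1) / (0.08 + 0.077 + 0.1) ≈ 4.2802.
The purchase adds 9.02 billion of base, so ΔM = m × ΔMB = 4.2802 × (+9.02) ≈ 38.6074 billion.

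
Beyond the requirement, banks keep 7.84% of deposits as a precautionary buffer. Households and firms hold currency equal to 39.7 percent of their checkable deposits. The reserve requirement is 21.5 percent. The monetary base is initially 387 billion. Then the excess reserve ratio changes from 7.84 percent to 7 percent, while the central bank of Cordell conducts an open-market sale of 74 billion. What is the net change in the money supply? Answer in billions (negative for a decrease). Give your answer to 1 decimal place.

-141.9 billion

Before: m₁ = (1 + 0.397) / (0.215 + 0.0784 + 0.397) ≈ 2.02346, MB₁ = 387, so M₁ = 2.02346 × 387 ≈ 783.079 billion.
After: m₂ = (1 + 0.397) / (0.215 + 0.07 + 0.397) ≈ 2.04839, MB₂ = 387 − 74 = 313, so M₂ = 2.04839 × 313 ≈ 641.1461 billion.
ΔM = M₂ − M₁ = 641.1461 − 783.079 = -141.9329 billion.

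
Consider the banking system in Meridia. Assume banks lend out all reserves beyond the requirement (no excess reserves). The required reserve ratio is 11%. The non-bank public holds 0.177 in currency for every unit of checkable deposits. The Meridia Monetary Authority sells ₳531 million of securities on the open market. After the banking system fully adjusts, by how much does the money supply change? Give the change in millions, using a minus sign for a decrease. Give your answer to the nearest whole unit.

-2178 million

The money multiplier is m = (1 + c) / (rr + c) = (1 + 0.177) / (0.11 + 0.177) ≈ 4.1010.
The sale removes 531 million of base, so ΔM = m × ΔMB = 4.1010 × (−531) = -2177.631 million.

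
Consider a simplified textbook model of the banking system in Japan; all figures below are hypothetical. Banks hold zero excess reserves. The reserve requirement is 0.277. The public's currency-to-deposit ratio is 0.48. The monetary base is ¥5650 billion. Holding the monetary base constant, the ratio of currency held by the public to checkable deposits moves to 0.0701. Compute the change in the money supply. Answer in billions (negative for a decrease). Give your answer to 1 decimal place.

¥6372.6 billion

Initially m₁ = (1 + 0.48) / (0.277 + 0.48) ≈ 1.955086, so M₁ = 1.955086 × 5650 = 11046.2359 billion.
After the change m₂ = (1 + 0.0701) / (0.277 + 0.0701) ≈ 3.082973, so M₂ = 3.082973 × 5650 ≈ 17418.7974 billion.
ΔM = M₂ − M₁ = 17418.7974 − 11046.2359 = 6372.5615 billion.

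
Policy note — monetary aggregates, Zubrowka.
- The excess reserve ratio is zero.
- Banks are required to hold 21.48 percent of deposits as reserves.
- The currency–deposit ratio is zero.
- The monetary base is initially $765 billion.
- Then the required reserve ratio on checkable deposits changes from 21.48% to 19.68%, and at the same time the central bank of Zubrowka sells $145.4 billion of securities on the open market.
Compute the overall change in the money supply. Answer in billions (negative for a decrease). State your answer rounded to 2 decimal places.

Before: m₁ = 1 / (0.2148) ≈ 4.655493, MB₁ = 765, so M₁ = 4.655493 × 765 ≈ 3561.4521 billion.
After: m₂ = 1 / (0.1968) ≈ 5.081301, MB₂ = 765 − 145.4 = 619.6, so M₂ = 5.081301 × 619.6 ≈ 3148.3741 billion.
ΔM = M₂ − M₁ = 3148.3741 − 3561.4521 = -413.078 billion.

-413.08 billion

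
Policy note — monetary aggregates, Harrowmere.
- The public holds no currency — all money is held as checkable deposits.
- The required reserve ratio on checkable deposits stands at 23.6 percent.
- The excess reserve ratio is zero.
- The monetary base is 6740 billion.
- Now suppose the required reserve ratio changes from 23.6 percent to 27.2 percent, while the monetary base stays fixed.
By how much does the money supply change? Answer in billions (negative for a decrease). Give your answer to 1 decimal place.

-3779.9 billion

Initially m₁ = 1 / (0.236) ≈ 4.237288, so M₁ = 4.237288 × 6740 ≈ 28559.3211 billion.
After the change m₂ = 1 / (0.272) ≈ 3.676471, so M₂ = 3.676471 × 6740 ≈ 24779.4145 billion.
ΔM = M₂ − M₁ = 24779.4145 − 28559.3211 = -3779.9066 billion.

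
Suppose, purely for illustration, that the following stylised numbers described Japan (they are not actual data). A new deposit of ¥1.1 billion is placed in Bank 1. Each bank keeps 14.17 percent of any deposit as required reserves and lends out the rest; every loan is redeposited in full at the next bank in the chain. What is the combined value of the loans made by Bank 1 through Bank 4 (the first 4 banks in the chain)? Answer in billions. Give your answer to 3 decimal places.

¥3.047 billion

Bank i lends (1 − rr)^i of the original deposit: Bank 1 lends 1.1·0.8583 ≈ 0.9441, Bank 2 lends 1.1·0.8583² ≈ 0.8103, and so on.
Summing a geometric series: total = 1.1·[0.8583·(1 − 0.8583^4) / (1 − 0.8583)] ≈ 3.0470 billion.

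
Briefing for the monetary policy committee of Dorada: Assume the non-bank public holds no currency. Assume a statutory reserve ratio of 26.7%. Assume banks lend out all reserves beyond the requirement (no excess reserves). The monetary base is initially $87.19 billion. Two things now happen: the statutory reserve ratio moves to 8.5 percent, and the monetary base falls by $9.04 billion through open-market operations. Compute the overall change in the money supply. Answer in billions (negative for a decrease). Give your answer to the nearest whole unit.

Before: m₁ = 1 / (0.267) ≈ 3.7453, MB₁ = 87.19, so M₁ = 3.7453 × 87.19 ≈ 326.5527 billion.
After: m₂ = 1 / (0.085) ≈ 11.7647, MB₂ = 87.19 − 9.04 = 78.15, so M₂ = 11.7647 × 78.15 ≈ 919.4113 billion.
ΔM = M₂ − M₁ = 919.4113 − 326.5527 = 592.8586 billion.

$593 billion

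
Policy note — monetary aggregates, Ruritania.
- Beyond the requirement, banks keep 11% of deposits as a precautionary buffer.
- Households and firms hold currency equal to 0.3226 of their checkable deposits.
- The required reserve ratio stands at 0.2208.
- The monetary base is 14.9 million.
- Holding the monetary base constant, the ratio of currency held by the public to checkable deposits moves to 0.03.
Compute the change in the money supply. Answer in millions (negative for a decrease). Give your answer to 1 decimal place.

Initially m₁ = (1 + 0.3226) / (0.2208 + 0.11 + 0.3226) ≈ 2.0242, so M₁ = 2.0242 × 14.9 ≈ 30.1606 million.
After the change m₂ = (1 + 0.03) / (0.2208 + 0.11 + 0.03) ≈ 2.8548, so M₂ = 2.8548 × 14.9 ≈ 42.5365 million.
ΔM = M₂ − M₁ = 42.5365 − 30.1606 = 12.3759 million.

12.4 million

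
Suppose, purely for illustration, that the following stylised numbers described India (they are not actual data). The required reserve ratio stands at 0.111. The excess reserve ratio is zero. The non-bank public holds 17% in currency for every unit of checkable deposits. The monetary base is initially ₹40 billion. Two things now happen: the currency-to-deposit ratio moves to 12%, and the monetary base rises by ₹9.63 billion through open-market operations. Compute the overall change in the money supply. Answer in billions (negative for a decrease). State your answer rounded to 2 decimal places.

₹74.08 billion

Before: m₁ = (1 + 0.17) / (0.111 + 0.17) ≈ 4.16370, MB₁ = 40, so M₁ = 4.16370 × 40 = 166.548 billion.
After: m₂ = (1 + 0.12) / (0.111 + 0.12) ≈ 4.84848, MB₂ = 40 + 9.63 = 49.63, so M₂ = 4.84848 × 49.63 ≈ 240.6301 billion.
ΔM = M₂ − M₁ = 240.6301 − 166.548 = 74.0821 billion.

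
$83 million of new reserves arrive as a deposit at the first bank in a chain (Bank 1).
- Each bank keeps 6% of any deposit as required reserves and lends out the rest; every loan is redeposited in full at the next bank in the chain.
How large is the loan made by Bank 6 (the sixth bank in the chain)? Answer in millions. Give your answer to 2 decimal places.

$57.26 million

Each bank lends a fraction (1 − rr) = 0.9400 of the deposit it receives, so Bank 6 receives 83·0.9400^5 and lends 83·0.9400^6 ≈ 57.2592 million.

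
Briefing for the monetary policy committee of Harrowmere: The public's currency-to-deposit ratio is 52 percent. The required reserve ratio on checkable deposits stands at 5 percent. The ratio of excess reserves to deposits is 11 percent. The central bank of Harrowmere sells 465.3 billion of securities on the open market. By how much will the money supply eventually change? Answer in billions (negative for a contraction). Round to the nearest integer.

-1040 billion

The money multiplier is m = (1 + c) / (rr + e + c) = (1 + 0.52) / (0.05 + 0.11 + 0.52) ≈ 2.2353.
The sale removes 465.3 billion of base, so ΔM = m × ΔMB = 2.2353 × (−465.3) ≈ -1040.0851 billion.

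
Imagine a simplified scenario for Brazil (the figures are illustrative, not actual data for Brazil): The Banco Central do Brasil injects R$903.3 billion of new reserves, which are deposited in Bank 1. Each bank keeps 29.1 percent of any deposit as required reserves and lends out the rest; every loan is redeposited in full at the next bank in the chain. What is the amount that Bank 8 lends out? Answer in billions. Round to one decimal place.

Each bank lends a fraction (1 − rr) = 0.7090 of the deposit it receives, so Bank 8 receives 903.3·0.7090^7 and lends 903.3·0.7090^8 ≈ 57.6769 billion.

R$57.7 billion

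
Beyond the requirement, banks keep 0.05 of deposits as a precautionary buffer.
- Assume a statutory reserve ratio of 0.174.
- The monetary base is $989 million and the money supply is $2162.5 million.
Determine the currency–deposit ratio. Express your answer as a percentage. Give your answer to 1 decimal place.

43.0%

Using m = M/MB = 2162.5/989 ≈ 2.186552. From m = (1 + c)/(c + rr + e), rearranging gives 1 + c = m·(c + rr + e), so c·(1 − m) = m·(rr + e) − 1.
Hence c = [m·(rr + e) − 1]/(1 − m) = [2.186552 × (0.174 + 0.05) − 1] / (1 − 2.186552) ≈ 0.429996.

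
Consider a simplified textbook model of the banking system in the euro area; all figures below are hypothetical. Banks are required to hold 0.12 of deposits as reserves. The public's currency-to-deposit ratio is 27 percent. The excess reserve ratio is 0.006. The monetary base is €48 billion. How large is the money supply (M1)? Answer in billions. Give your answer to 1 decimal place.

The money multiplier is m = (1 + c) / (rr + e + c) = (1 + 0.27) / (0.12 + 0.006 + 0.27) ≈ 3.2071.
So M = m × MB = 3.2071 × 48 = 153.9408 billion.

€153.9 billion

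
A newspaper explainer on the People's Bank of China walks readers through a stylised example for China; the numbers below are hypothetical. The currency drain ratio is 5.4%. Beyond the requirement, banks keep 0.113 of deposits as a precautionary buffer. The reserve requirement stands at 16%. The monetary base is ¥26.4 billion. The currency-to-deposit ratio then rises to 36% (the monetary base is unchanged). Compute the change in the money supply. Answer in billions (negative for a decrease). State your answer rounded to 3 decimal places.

Initially m₁ = (1 + 0.054) / (0.16 + 0.113 + 0.054) ≈ 3.223242, so M₁ = 3.223242 × 26.4 ≈ 85.0936 billion.
After the change m₂ = (1 + 0.36) / (0.16 + 0.113 + 0.36) ≈ 2.148499, so M₂ = 2.148499 × 26.4 ≈ 56.7204 billion.
ΔM = M₂ − M₁ = 56.7204 − 85.0936 = -28.3732 billion.

-28.373 billion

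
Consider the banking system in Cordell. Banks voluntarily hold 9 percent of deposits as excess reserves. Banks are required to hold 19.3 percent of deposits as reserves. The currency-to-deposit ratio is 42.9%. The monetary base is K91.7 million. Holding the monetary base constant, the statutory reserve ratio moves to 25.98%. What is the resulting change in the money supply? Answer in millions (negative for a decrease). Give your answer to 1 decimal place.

-15.8 million

Initially m₁ = (1 + 0.429) / (0.193 + 0.09 + 0.429) ≈ 2.0070, so M₁ = 2.0070 × 91.7 = 184.0419 million.
After the change m₂ = (1 + 0.429) / (0.2598 + 0.09 + 0.429) ≈ 1.8349, so M₂ = 1.8349 × 91.7 ≈ 168.2603 million.
ΔM = M₂ − M₁ = 168.2603 − 184.0419 = -15.7816 million.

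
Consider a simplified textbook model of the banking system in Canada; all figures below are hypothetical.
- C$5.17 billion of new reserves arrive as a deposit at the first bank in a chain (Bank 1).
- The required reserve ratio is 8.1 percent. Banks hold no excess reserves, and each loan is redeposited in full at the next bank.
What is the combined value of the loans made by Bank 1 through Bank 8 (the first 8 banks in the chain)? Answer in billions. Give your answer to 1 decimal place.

Bank i lends (1 − rr)^i of the original deposit: Bank 1 lends 5.17·0.9190 ≈ 4.7512, Bank 2 lends 5.17·0.9190² ≈ 4.3664, and so on.
Summing a geometric series: total = 5.17·[0.9190·(1 − 0.9190^8) / (1 − 0.9190)] ≈ 28.8140 billion.

C$28.8 billion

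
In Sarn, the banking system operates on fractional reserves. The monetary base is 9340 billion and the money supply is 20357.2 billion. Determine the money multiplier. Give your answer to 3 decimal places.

The money multiplier is m = M / MB = 20357.2 / 9340 ≈ 2.17957.

2.180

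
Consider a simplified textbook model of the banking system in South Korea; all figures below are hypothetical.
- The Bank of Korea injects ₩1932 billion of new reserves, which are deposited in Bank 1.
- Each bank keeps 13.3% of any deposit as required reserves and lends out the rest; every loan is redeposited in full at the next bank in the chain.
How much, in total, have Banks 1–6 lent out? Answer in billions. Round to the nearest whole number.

Bank i lends (1 − rr)^i of the original deposit: Bank 1 lends 1932·0.8670 = 1675.0440, Bank 2 lends 1932·0.8670² ≈ 1452.2631, and so on.
Summing a geometric series: total = 1932·[0.8670·(1 − 0.8670^6) / (1 − 0.8670)] ≈ 7245.1118 billion.

₩7245 billion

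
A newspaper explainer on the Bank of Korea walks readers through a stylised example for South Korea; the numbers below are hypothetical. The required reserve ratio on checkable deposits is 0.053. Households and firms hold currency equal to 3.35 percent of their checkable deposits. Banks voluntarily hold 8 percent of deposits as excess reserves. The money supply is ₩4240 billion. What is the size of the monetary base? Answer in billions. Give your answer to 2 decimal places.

₩683.08 billion

The money multiplier is m = (1 + c) / (rr + e + c) = (1 + 0.0335) / (0.053 + 0.08 + 0.0335) ≈ 6.2072072.
MB = M / m = 4240 / 6.2072072 ≈ 683.0769 billion.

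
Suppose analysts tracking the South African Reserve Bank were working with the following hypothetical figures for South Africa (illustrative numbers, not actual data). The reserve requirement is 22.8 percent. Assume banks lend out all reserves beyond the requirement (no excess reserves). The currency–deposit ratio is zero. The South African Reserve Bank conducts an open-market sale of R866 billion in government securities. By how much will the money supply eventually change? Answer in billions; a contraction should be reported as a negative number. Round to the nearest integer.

The simple money multiplier is m = 1/rr = 1/0.228 ≈ 4.3860.
An open-market sale reduces the monetary base by 866 billion, so ΔM = m × ΔMB = 4.3860 × (−866) = -3798.276 billion.

-3798 billion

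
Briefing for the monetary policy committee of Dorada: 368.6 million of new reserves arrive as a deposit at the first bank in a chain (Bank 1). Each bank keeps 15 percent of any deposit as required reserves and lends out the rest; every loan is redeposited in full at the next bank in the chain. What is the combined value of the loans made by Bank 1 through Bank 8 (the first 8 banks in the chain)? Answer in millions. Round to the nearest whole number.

Bank i lends (1 − rr)^i of the original deposit: Bank 1 lends 368.6·0.8500 = 313.3100, Bank 2 lends 368.6·0.8500² = 266.3135, and so on.
Summing a geometric series: total = 368.6·[0.8500·(1 − 0.8500^8) / (1 − 0.8500)] ≈ 1519.5733 million.

1520 million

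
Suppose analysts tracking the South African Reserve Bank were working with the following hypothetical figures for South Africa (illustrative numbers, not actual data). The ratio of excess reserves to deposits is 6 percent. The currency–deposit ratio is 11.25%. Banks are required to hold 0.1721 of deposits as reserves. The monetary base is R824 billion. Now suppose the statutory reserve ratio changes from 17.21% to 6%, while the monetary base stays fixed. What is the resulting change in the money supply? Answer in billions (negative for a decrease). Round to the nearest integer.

R1283 billion

Initially m₁ = (1 + 0.1125) / (0.1721 + 0.06 + 0.1125) ≈ 3.2284, so M₁ = 3.2284 × 824 = 2660.2016 billion.
After the change m₂ = (1 + 0.1125) / (0.06 + 0.06 + 0.1125) ≈ 4.7849, so M₂ = 4.7849 × 824 = 3942.7576 billion.
ΔM = M₂ − M₁ = 3942.7576 − 2660.2016 = 1282.556 billion.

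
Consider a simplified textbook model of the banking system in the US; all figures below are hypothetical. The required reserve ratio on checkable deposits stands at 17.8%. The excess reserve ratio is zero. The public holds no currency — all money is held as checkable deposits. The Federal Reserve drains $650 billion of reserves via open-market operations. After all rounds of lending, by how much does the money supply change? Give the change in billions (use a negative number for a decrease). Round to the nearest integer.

The simple money multiplier is m = 1/rr = 1/0.178 ≈ 5.6180.
An open-market sale reduces the monetary base by 650 billion, so ΔM = m × ΔMB = 5.6180 × (−650) = -3651.7 billion.

-3652 billion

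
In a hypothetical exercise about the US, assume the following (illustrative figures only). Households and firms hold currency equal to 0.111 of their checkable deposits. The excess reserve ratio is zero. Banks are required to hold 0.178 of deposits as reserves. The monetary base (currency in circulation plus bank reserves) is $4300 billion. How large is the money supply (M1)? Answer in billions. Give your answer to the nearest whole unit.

The money multiplier is m = (1 + c) / (rr + c) = (1 + 0.111) / (0.178 + 0.111) ≈ 3.84429.
So M = m × MB = 3.84429 × 4300 = 16530.447 billion.

$16530 billion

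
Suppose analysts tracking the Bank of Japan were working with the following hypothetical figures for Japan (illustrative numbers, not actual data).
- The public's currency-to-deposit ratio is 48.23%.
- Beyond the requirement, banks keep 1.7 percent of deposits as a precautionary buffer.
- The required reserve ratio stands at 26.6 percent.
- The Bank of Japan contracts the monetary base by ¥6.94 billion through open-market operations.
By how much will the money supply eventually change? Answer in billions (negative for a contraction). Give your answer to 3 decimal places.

The money multiplier is m = (1 + c) / (rr + e + c) = (1 + 0.4823) / (0.266 + 0.017 + 0.4823) ≈ 1.93689.
The sale removes 6.94 billion of base, so ΔM = m × ΔMB = 1.93689 × (−6.94) ≈ -13.442 billion.

-13.442 billion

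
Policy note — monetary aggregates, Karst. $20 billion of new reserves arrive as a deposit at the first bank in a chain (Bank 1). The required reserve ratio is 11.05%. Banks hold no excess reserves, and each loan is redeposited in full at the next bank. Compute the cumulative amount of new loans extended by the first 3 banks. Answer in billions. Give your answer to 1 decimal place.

Bank i lends (1 − rr)^i of the original deposit: Bank 1 lends 20·0.8895 = 17.7900, Bank 2 lends 20·0.8895² ≈ 15.8242, and so on.
Summing a geometric series: total = 20·[0.8895·(1 − 0.8895^3) / (1 − 0.8895)] ≈ 47.6898 billion.

$47.7 billion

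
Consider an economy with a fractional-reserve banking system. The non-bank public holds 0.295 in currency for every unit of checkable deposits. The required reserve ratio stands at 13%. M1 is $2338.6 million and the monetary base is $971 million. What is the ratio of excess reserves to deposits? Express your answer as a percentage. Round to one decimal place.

11.3%

Using m = M/MB = 2338.6/971 ≈ 2.408445. Since m = (1 + c)/(c + rr + e), the denominator satisfies c + rr + e = (1 + c)/m = (1 + 0.295) / 2.408445 ≈ 0.537691.
With c = 0.295 and rr = 0.13, the ratio of excess reserves to deposits is 0.537691 − 0.295 − 0.13 = 0.112691.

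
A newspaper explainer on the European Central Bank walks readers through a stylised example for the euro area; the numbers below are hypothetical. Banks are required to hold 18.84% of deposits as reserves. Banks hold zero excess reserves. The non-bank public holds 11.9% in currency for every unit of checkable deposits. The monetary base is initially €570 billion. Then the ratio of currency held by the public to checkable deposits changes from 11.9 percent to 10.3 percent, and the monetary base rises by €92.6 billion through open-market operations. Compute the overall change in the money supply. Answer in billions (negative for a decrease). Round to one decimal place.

€433.1 billion

Before: m₁ = (1 + 0.119) / (0.1884 + 0.119) ≈ 3.64021, MB₁ = 570, so M₁ = 3.64021 × 570 = 2074.9197 billion.
After: m₂ = (1 + 0.103) / (0.1884 + 0.103) ≈ 3.78518, MB₂ = 570 + 92.6 = 662.6, so M₂ = 3.78518 × 662.6 ≈ 2508.0603 billion.
ΔM = M₂ − M₁ = 2508.0603 − 2074.9197 = 433.1406 billion.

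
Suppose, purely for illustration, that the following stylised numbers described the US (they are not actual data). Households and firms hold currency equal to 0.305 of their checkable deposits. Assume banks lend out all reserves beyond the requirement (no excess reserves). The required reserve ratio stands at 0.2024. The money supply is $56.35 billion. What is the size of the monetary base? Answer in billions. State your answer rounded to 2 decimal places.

$21.91 billion

The money multiplier is m = (1 + c) / (rr + c) = (1 + 0.305) / (0.2024 + 0.305) ≈ 2.57194.
MB = M / m = 56.35 / 2.57194 ≈ 21.9095 billion.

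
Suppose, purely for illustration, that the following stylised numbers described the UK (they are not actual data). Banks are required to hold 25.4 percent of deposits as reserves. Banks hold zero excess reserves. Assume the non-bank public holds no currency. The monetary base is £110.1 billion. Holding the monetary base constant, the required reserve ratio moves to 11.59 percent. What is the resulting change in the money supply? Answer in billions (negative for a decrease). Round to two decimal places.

Initially m₁ = 1 / (0.254) ≈ 3.937008, so M₁ = 3.937008 × 110.1 ≈ 433.4646 billion.
After the change m₂ = 1 / (0.1159) ≈ 8.628128, so M₂ = 8.628128 × 110.1 ≈ 949.9569 billion.
ΔM = M₂ − M₁ = 949.9569 − 433.4646 = 516.4923 billion.

£516.49 billion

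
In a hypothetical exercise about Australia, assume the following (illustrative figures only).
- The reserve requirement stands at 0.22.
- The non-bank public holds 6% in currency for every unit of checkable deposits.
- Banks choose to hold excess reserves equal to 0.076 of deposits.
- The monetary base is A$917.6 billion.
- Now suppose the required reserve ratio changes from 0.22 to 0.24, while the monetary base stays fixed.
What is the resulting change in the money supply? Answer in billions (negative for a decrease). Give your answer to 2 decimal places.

-145.33 billion

Initially m₁ = (1 + 0.06) / (0.22 + 0.076 + 0.06) ≈ 2.977528, so M₁ = 2.977528 × 917.6 ≈ 2732.1797 billion.
After the change m₂ = (1 + 0.06) / (0.24 + 0.076 + 0.06) ≈ 2.819149, so M₂ = 2.819149 × 917.6 ≈ 2586.8511 billion.
ΔM = M₂ − M₁ = 2586.8511 − 2732.1797 = -145.3286 billion.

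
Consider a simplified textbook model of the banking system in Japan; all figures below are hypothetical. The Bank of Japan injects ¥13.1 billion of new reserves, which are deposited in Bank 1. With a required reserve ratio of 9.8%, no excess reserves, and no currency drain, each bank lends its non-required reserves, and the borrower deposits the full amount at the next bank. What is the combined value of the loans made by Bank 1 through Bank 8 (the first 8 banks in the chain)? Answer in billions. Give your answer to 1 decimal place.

¥67.7 billion

Bank i lends (1 − rr)^i of the original deposit: Bank 1 lends 13.1·0.9020 = 11.8162, Bank 2 lends 13.1·0.9020² ≈ 10.6582, and so on.
Summing a geometric series: total = 13.1·[0.9020·(1 − 0.9020^8) / (1 − 0.9020)] ≈ 67.7406 billion.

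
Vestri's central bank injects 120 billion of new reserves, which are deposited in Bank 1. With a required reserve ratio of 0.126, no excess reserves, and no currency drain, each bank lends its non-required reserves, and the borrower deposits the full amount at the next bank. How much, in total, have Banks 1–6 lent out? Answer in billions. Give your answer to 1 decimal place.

Bank i lends (1 − rr)^i of the original deposit: Bank 1 lends 120·0.8740 = 104.8800, Bank 2 lends 120·0.8740² ≈ 91.6651, and so on.
Summing a geometric series: total = 120·[0.8740·(1 − 0.8740^6) / (1 − 0.8740)] ≈ 461.3666 billion.

461.4 billion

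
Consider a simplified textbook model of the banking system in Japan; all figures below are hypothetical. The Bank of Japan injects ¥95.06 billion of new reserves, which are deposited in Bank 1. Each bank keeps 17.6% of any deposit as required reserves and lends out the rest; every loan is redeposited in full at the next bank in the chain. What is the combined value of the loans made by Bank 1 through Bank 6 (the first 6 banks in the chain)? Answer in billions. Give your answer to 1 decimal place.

¥305.7 billion

Bank i lends (1 − rr)^i of the original deposit: Bank 1 lends 95.06·0.8240 ≈ 78.3294, Bank 2 lends 95.06·0.8240² ≈ 64.5435, and so on.
Summing a geometric series: total = 95.06·[0.8240·(1 − 0.8240^6) / (1 − 0.8240)] ≈ 305.7458 billion.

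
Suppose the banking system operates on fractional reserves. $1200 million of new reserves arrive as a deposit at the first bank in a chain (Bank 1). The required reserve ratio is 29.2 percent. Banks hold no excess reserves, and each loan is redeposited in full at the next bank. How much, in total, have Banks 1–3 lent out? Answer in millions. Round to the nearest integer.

$1877 million

Bank i lends (1 − rr)^i of the original deposit: Bank 1 lends 1200·0.7080 = 849.6000, Bank 2 lends 1200·0.7080² = 601.5168, and so on.
Summing a geometric series: total = 1200·[0.7080·(1 − 0.7080^3) / (1 − 0.7080)] ≈ 1876.9907 million.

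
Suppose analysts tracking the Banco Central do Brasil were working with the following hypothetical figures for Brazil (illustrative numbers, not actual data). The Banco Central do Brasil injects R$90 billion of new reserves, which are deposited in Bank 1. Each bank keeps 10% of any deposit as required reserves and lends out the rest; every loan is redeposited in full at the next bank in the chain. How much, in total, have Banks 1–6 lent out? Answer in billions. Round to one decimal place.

Bank i lends (1 − rr)^i of the original deposit: Bank 1 lends 90·0.9000 = 81.0000, Bank 2 lends 90·0.9000² = 72.9000, and so on.
Summing a geometric series: total = 90·[0.9000·(1 − 0.9000^6) / (1 − 0.9000)] ≈ 379.5328 billion.

R$379.5 billion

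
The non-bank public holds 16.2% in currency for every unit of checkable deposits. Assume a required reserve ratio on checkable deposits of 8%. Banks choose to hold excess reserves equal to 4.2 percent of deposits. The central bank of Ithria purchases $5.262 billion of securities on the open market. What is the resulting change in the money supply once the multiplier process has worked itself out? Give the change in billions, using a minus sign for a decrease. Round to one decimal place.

The money multiplier is m = (1 + c) / (rr + e + c) = (1 + 0.162) / (0.08 + 0.042 + 0.162) ≈ 4.0915.
The purchase adds 5.262 billion of base, so ΔM = m × ΔMB = 4.0915 × (+5.262) ≈ 21.5295 billion.

$21.5 billion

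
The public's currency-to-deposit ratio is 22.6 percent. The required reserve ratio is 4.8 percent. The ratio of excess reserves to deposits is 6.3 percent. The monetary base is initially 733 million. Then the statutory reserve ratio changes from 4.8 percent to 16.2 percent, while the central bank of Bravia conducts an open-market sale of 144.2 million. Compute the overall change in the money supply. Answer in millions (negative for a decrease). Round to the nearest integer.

-1066 million

Before: m₁ = (1 + 0.226) / (0.048 + 0.063 + 0.226) ≈ 3.6380, MB₁ = 733, so M₁ = 3.6380 × 733 = 2666.654 million.
After: m₂ = (1 + 0.226) / (0.162 + 0.063 + 0.226) ≈ 2.7184, MB₂ = 733 − 144.2 = 588.8, so M₂ = 2.7184 × 588.8 ≈ 1600.5939 million.
ΔM = M₂ − M₁ = 1600.5939 − 2666.654 = -1066.0601 million.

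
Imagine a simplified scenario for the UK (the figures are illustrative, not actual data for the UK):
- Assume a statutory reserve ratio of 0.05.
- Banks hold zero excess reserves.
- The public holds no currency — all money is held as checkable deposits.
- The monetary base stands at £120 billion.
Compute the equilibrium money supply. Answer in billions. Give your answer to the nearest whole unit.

£2400 billion

With no currency drain or excess reserves, the money multiplier is m = 1/rr = 1/0.05 = 20.
Money supply M = m × MB = 20 × 120 = 2400 billion.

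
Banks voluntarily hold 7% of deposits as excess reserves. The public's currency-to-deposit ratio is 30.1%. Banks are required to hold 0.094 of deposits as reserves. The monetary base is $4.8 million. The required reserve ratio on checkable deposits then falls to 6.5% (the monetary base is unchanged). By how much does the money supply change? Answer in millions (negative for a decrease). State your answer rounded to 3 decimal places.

$0.893 million

Initially m₁ = (1 + 0.301) / (0.094 + 0.07 + 0.301) ≈ 2.79785, so M₁ = 2.79785 × 4.8 ≈ 13.4297 million.
After the change m₂ = (1 + 0.301) / (0.065 + 0.07 + 0.301) ≈ 2.98394, so M₂ = 2.98394 × 4.8 ≈ 14.3229 million.
ΔM = M₂ − M₁ = 14.3229 − 13.4297 = 0.8932 million.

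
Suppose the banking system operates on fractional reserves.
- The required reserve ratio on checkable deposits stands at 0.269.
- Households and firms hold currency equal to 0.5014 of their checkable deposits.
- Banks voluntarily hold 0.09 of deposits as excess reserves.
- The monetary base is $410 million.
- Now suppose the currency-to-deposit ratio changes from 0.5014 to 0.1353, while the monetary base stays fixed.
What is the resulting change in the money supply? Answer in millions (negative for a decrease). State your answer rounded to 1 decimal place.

$226.2 million

Initially m₁ = (1 + 0.5014) / (0.269 + 0.09 + 0.5014) ≈ 1.74500, so M₁ = 1.74500 × 410 = 715.45 million.
After the change m₂ = (1 + 0.1353) / (0.269 + 0.09 + 0.1353) ≈ 2.29678, so M₂ = 2.29678 × 410 = 941.6798 million.
ΔM = M₂ − M₁ = 941.6798 − 715.45 = 226.2298 million.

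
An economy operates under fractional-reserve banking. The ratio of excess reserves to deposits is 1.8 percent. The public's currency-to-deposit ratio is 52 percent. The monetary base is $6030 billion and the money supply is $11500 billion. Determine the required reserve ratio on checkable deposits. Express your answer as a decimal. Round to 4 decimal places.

Using m = M/MB = 11500/6030 ≈ 1.907131. Since m = (1 + c)/(c + rr + e), the denominator satisfies c + rr + e = (1 + c)/m = (1 + 0.52) / 1.907131 ≈ 0.797009.
With c = 0.52 and e = 0.018, the required reserve ratio on checkable deposits is 0.797009 − 0.52 − 0.018 = 0.259009.

0.2590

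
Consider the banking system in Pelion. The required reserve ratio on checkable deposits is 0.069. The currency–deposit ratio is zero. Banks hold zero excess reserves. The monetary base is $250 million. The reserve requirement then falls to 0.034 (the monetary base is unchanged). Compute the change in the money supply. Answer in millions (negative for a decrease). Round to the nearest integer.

$3730 million

Initially m₁ = 1 / (0.069) ≈ 14.4928, so M₁ = 14.4928 × 250 = 3623.2 million.
After the change m₂ = 1 / (0.034) ≈ 29.4118, so M₂ = 29.4118 × 250 = 7352.95 million.
ΔM = M₂ − M₁ = 7352.95 − 3623.2 = 3729.75 million.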